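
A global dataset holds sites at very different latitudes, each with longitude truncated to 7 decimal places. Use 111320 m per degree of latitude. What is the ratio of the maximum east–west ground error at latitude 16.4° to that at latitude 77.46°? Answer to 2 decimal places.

4.42

Truncating at 7 decimal places can drop up to a full unit in the last place, so the longitude may be off by as much as 1e-07°.
At 16.4°: 1e-07° × 111320 × cos 16.4° = 1e-07 × 111320 × 0.9593 ≈ 0.010679 m.
At 77.46°: 1e-07° × 111320 × cos 77.46° = 1e-07 × 111320 × 0.2171 ≈ 0.002417 m.
Ratio: 0.010679 / 0.002417 = cos 16.4° / cos 77.46° ≈ 4.4183.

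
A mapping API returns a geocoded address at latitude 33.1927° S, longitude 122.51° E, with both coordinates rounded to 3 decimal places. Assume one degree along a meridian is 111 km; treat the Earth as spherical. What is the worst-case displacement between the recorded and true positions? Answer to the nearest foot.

Rounding to 3 decimal places leaves each coordinate within ±0.0005° of the true value.
Latitude error → 0.0005 × 111000 = 55.5 m along the meridian.
East–west component at 33.1927°: 0.0005° × 111000 × cos 33.1927° ≈ 0.0005 × 92888.6 ≈ 46.4443 m.
Combining orthogonally: (55.5² + 46.4443²)^½ ≈ 72.3693 m.
Converting: 72.3693 m × 3.2808 ft/m ≈ 237.43 ft.

237 feet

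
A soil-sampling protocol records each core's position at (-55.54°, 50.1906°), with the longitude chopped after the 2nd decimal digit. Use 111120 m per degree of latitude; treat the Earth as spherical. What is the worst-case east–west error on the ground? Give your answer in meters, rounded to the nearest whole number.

Truncating at 2 decimal places can drop up to a full unit in the last place, so the longitude may be off by as much as 0.01°.
One degree of longitude at 55.54° is 111120 × cos 55.54° ≈ 111120 × 0.5658 = 62875.1 m.
Maximum E–W displacement: 0.01 × 62875.1 = 628.751 m.

629 meters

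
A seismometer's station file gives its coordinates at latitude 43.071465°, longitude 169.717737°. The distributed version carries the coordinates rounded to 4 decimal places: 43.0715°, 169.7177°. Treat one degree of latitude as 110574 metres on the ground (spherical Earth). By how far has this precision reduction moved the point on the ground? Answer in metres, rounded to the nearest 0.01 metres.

4.89 metres

The latitude changed by -0.000035° and the longitude by +0.000037°.
North–south shift: -0.000035 × 110574 = -3.87009 m.
E–W at 43.0715°: 0.000037° × 110574 × cos 43.0715° = 0.000037 × 110574 × 0.7305 ≈ 2.98866 m.
Distance: √(3.87009² + 2.98866²) ≈ 4.88975 m.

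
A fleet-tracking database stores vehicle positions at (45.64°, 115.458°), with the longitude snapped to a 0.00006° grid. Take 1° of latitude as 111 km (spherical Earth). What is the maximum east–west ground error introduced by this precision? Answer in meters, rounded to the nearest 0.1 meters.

2.3 meters

With a 0.00006° grid the true value lies within half a step, ±0.00006°/2 = ±3e-05°, of the stored one.
At latitude 45.64° a degree of longitude spans 111000 m × cos 45.64° = 111000 × 0.6992 ≈ 77607.2 m.
Maximum E–W displacement: 3e-05 × 77607.2 = 2.32822 m.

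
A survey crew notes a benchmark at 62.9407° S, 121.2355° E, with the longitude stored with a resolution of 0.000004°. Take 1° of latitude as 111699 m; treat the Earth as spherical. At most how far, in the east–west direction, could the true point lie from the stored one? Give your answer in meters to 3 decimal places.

0.102 meters

With a 0.000004° grid the true value lies within half a step, ±0.000004°/2 = ±2e-06°, of the stored one.
Parallels shrink by cos φ, so at 62.9407° a degree of longitude is 111699 × 0.4549 ≈ 50813.3 m.
So at most 2e-06° × 50813.3 ≈ 0.101627 m east–west.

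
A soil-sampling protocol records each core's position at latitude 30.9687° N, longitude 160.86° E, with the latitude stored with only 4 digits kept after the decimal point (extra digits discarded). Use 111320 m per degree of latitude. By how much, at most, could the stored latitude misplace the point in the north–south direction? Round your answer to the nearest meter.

Truncating at 4 decimal places can drop up to a full unit in the last place, so the latitude may be off by as much as 0.0001°.
So the N–S error is at most 0.0001 × 111320 = 11.132 m.

11 meters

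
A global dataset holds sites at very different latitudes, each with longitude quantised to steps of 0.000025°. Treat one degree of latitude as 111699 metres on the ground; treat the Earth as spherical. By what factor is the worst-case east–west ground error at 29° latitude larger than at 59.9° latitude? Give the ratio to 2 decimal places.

1.74

With a 0.000025° grid the true value lies within half a step, ±0.000025°/2 = ±1.25e-05°, of the stored one.
At 29°: 1.25e-05° × 111699 × cos 29° = 1.25e-05 × 111699 × 0.8746 ≈ 1.2212 m.
Error at 59.9° = 1.25e-05° × 111699 × cos 59.9° ≈ 1.3962 × 0.5015 = 0.70023 m.
The ratio reduces to cos 29° / cos 59.9° = 0.8746/0.5015 ≈ 1.7440.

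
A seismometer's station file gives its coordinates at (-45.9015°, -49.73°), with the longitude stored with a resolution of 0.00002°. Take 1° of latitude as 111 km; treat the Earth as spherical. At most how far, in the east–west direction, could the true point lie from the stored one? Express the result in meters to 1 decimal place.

0.8 meters

With a 0.00002° grid the true value lies within half a step, ±0.00002°/2 = ±1e-05°, of the stored one.
At latitude 45.9015° a degree of longitude spans 111000 m × cos 45.9015° = 111000 × 0.6959 ≈ 77244.2 m.
Maximum E–W displacement: 1e-05 × 77244.2 = 0.772442 m.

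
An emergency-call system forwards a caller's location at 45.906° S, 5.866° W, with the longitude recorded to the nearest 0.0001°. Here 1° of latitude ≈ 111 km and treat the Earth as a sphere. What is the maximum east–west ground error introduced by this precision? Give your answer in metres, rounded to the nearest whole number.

4 metres

Rounding to 4 decimal places leaves the longitude within ±5e-05° of the true value.
One degree of longitude at 45.906° is 111000 × cos 45.906° ≈ 111000 × 0.6958 = 77238 m.
Maximum E–W displacement: 5e-05 × 77238 = 3.8619 m.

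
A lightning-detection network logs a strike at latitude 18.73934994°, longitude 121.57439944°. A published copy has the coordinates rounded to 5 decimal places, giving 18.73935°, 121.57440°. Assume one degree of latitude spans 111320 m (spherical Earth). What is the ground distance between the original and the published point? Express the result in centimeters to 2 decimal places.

5.94 centimeters

Δlat = 18.73934994 − 18.73935 = -0.00000006°; Δlon = 121.57439944 − 121.57440 = -0.00000056°.
North–south shift: -0.00000006 × 111320 = -0.0066792 m.
E–W at 18.7394°: -0.00000056° × 111320 × cos 18.7394° = -0.00000056 × 111320 × 0.9470 ≈ -0.0590346 m.
Distance: √(0.0066792² + 0.0590346²) ≈ 0.0594112 m.
That is 0.0594112 m = 5.9411 cm.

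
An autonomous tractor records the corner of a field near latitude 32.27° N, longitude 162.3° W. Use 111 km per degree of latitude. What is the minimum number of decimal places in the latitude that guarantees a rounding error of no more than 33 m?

One degree of latitude covers 111000 m.
With N decimal places the half-ulp bound is 0.5·10⁻ᴺ°, or 0.5·10⁻ᴺ × 111000 m on the ground.
Setting 55500 × 10⁻ᴺ ≤ 33 gives 10ᴺ ≥ 1682, i.e. N ≥ 3.23.
So 4 decimal places suffice (5.55 m); 3 would allow up to 55.5 m.

4 decimal places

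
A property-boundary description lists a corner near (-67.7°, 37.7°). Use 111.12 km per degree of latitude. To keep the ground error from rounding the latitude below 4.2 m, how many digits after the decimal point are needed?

One degree of latitude covers 111120 m.
Rounding to N decimal places gives at most 0.5 × 10⁻ᴺ degrees of error, i.e. 0.5 × 10⁻ᴺ × 111120 m.
Need 0.5 × 111120 × 10⁻ᴺ ≤ 4.2 → 10⁻ᴺ ≤ 7.559e-05, so N ≥ 4.12.
At 4 places the error can reach 5.56 m, but 5 places keeps it to 0.556 m.

5 decimal places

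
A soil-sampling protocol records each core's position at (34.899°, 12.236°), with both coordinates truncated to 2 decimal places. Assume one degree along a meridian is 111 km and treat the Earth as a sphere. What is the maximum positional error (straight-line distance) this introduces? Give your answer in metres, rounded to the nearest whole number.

1436 metres

Truncating at 2 decimal places can drop up to a full unit in the last place, so each coordinate may be off by as much as 0.01°.
Latitude error → 0.01 × 111000 = 1110 m along the meridian.
E–W at 34.899°: 0.01° × 111000 × cos 34.899° = 0.01 × 111000 × 0.8202 ≈ 910.38 m.
Combining orthogonally: (1110² + 910.38²)^½ ≈ 1435.58 m.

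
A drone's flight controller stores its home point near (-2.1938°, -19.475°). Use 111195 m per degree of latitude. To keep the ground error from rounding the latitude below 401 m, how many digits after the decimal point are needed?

One degree of latitude covers 111195 m.
With N decimal places the half-ulp bound is 0.5·10⁻ᴺ°, or 0.5·10⁻ᴺ × 111195 m on the ground.
Need 0.5 × 111195 × 10⁻ᴺ ≤ 401 → 10⁻ᴺ ≤ 7.213e-03, so N ≥ 2.14.
So 3 decimal places suffice (55.6 m); 2 would allow up to 556 m.

3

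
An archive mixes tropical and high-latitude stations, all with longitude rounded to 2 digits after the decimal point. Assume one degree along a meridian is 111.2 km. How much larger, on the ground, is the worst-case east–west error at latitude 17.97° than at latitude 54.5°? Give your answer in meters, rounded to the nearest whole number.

Rounding to 2 decimal places leaves the longitude within ±0.005° of the true value.
Error at 17.97° = 0.005° × 111200 × cos 17.97° ≈ 556 × 0.9512 = 528.88 m.
Error at 54.5° = 0.005° × 111200 × cos 54.5° ≈ 556 × 0.5807 = 322.87 m.
Difference: 528.88 − 322.87 = 206.01 m.

206 meters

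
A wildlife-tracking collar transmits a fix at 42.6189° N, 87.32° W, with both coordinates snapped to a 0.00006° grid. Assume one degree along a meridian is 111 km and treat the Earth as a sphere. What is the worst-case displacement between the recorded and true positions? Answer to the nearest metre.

With a 0.00006° grid the true value lies within half a step, ±0.00006°/2 = ±3e-05°, of the stored one.
Latitude error → 3e-05 × 111000 = 3.33 m along the meridian.
East–west component at 42.6189°: 3e-05° × 111000 × cos 42.6189° ≈ 3e-05 × 81682 ≈ 2.45046 m.
Combining orthogonally: (3.33² + 2.45046²)^½ ≈ 4.13445 m.

4 metres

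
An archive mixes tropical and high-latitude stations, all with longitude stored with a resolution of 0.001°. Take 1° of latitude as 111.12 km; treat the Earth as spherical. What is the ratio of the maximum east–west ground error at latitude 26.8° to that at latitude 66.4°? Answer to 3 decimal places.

With a 0.001° grid the true value lies within half a step, ±0.001°/2 = ±0.0005°, of the stored one.
At 26.8°: 0.0005° × 111120 × cos 26.8° = 0.0005 × 111120 × 0.8926 ≈ 49.592 m.
Error at 66.4° = 0.0005° × 111120 × cos 66.4° ≈ 55.56 × 0.4003 = 22.243 m.
The ratio reduces to cos 26.8° / cos 66.4° = 0.8926/0.4003 ≈ 2.2295.

2.230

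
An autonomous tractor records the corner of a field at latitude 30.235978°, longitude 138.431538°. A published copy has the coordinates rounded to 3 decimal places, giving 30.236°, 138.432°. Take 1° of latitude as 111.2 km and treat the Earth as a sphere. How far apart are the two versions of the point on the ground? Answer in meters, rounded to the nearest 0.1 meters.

44.5 meters

Δlat = 30.235978 − 30.236 = -0.000022°; Δlon = 138.431538 − 138.432 = -0.000462°.
N–S: -0.000022° × 111200 m/° = -2.4464 m.
E–W at 30.236°: -0.000462° × 111200 × cos 30.236° = -0.000462 × 111200 × 0.8640 ≈ -44.3854 m.
Hypotenuse of the two orthogonal shifts: √(2.4464² + 44.3854²) = 44.4527 m.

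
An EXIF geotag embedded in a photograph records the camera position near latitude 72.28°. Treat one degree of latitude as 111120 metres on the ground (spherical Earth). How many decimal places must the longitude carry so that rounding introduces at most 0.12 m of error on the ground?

6

At 72.28° one degree of longitude covers 111120 × cos 72.28° ≈ 111120 × 0.3044 ≈ 33821.1 m.
N decimal places → at most half a unit in the last place, 0.5 × 10⁻ᴺ° = 33821.1/2 × 10⁻ᴺ m.
Need 0.5 × 33821.1 × 10⁻ᴺ ≤ 0.12 → 10⁻ᴺ ≤ 7.096e-06, so N ≥ 5.15.
At 5 places the error can reach 0.169 m, but 6 places keeps it to 0.0169 m.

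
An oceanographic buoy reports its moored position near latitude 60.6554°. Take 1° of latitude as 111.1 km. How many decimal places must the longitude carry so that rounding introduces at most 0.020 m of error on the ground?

7

At 60.6554° one degree of longitude covers 111100 × cos 60.6554° ≈ 111100 × 0.4901 ≈ 54445.8 m.
Rounding to N decimal places gives at most 0.5 × 10⁻ᴺ degrees of error, i.e. 0.5 × 10⁻ᴺ × 54445.8 m.
Setting 27222.9 × 10⁻ᴺ ≤ 0.020 gives 10ᴺ ≥ 1.361e+06, i.e. N ≥ 6.13.
At 6 places the error can reach 0.0272 m, but 7 places keeps it to 0.00272 m.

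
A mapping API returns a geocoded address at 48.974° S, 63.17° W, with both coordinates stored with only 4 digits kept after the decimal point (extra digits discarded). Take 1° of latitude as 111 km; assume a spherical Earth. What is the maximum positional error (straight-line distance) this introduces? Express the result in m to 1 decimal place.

13.3 m

Truncating at 4 decimal places can drop up to a full unit in the last place, so each coordinate may be off by as much as 0.0001°.
N–S: 0.0001° × 111000 m/° = 11.1 m.
Longitude error → 0.0001 × 111000 × cos 48.974° = 0.0001 × 111000 × 0.6564 ≈ 7.28606 m.
Combining orthogonally: (11.1² + 7.28606²)^½ ≈ 13.2777 m.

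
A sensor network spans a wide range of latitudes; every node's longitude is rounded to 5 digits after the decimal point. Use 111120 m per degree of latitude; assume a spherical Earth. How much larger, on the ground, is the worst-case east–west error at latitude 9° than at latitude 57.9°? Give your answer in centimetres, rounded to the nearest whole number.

Rounding to 5 decimal places leaves the longitude within ±5e-06° of the true value.
At 9°: 5e-06° × 111120 × cos 9° = 5e-06 × 111120 × 0.9877 ≈ 0.54876 m.
Error at 57.9° = 5e-06° × 111120 × cos 57.9° ≈ 0.5556 × 0.5314 = 0.29525 m.
So the lower-latitude error exceeds the higher by 0.54876 − 0.29525 = 0.25351 m.
That is 0.253515 m = 25.351 cm.

25 centimetres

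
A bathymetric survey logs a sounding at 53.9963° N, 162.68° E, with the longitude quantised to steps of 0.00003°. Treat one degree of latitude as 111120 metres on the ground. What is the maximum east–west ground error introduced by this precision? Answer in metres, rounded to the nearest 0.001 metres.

0.980 metres

With a 0.00003° grid the true value lies within half a step, ±0.00003°/2 = ±1.5e-05°, of the stored one.
One degree of longitude at 53.9963° is 111120 × cos 53.9963° ≈ 111120 × 0.5878 = 65320.5 m.
Maximum E–W displacement: 1.5e-05 × 65320.5 = 0.979808 m.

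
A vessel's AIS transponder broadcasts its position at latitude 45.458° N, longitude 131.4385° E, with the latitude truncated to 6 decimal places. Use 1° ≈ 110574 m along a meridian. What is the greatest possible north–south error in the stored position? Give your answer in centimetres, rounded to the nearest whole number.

Truncating at 6 decimal places can drop up to a full unit in the last place, so the latitude may be off by as much as 1e-06°.
North–south distance: 1e-06° × 110574 m/° = 0.110574 m.
That is 0.110574 m = 11.057 cm.

11 centimetres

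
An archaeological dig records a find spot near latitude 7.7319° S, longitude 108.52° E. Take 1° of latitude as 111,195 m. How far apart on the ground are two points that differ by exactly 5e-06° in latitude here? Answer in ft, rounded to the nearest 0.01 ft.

Along a meridian 5e-06° is 5e-06 × 111195 = 0.555975 m.
Converting: 0.555975 m × 3.2808 ft/m ≈ 1.8241 ft.

1.82 ft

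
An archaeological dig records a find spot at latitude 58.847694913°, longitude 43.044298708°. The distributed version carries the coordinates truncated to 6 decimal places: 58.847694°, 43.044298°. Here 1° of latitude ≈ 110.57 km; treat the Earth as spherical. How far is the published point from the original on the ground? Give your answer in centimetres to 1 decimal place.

The latitude changed by +0.000000913° and the longitude by +0.000000708°.
North–south shift: 0.000000913 × 110570 = 0.10095 m.
East–west at this latitude: 0.000000708° × 110570 × cos 58.8477° ≈ 0.000000708 × 57199.5 = 0.0404972 m.
Distance: √(0.10095² + 0.0404972²) ≈ 0.10877 m.
That is 0.10877 m = 10.877 cm.

10.9 centimetres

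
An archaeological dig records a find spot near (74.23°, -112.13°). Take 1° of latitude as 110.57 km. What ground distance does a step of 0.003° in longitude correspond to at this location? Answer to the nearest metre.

0.003° of longitude at 74.23° is 0.003 × 110570 × cos 74.23° ≈ 0.003 × 30050.3 = 90.1509 m.

90 metres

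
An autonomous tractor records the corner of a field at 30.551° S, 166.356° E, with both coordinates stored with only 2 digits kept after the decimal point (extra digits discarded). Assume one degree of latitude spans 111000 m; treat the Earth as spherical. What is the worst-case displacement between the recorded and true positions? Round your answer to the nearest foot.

Truncating at 2 decimal places can drop up to a full unit in the last place, so each coordinate may be off by as much as 0.01°.
North–south component: 0.01° × 111000 = 1110 m.
Longitude error → 0.01 × 111000 × cos 30.551° = 0.01 × 111000 × 0.8612 ≈ 955.907 m.
Combining orthogonally: (1110² + 955.907²)^½ ≈ 1464.87 m.
Converting: 1464.87 m × 3.2808 ft/m ≈ 4806 ft.

4806 feet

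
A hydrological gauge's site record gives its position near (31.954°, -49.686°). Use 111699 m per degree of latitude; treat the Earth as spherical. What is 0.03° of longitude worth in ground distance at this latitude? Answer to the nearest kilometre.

One degree of longitude here spans 111699 × cos 31.954° = 111699 × 0.8485 ≈ 94773.6 m; 0.03° of that is 2843.21 m.
That is 2843.21 m = 2.8432 km.

3 kilometres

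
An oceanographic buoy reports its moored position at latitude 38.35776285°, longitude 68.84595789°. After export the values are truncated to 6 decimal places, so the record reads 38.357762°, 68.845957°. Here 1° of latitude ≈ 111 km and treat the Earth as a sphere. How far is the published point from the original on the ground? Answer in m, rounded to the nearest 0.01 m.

The latitude changed by +0.00000085° and the longitude by +0.00000089°.
N–S: 0.00000085° × 111000 m/° = 0.09435 m.
East–west at this latitude: 0.00000089° × 111000 × cos 38.3578° ≈ 0.00000089 × 87040.8 = 0.0774663 m.
Combined displacement = (0.09435² + 0.0774663²)^½ ≈ 0.122078 m.

0.12 m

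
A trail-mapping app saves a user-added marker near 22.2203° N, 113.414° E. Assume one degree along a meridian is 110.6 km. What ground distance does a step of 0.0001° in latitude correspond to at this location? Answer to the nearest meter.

0.0001° × 110600 m/° = 11.06 m.

11 meters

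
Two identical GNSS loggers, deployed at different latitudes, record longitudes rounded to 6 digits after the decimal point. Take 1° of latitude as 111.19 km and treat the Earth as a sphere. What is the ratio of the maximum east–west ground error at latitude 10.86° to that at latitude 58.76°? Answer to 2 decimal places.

1.89

Rounding to 6 decimal places leaves the longitude within ±5e-07° of the true value.
At 10.86°: 5e-07° × 111190 × cos 10.86° = 5e-07 × 111190 × 0.9821 ≈ 0.054599 m.
At 58.76°: 5e-07° × 111190 × cos 58.76° = 5e-07 × 111190 × 0.5186 ≈ 0.028833 m.
Ratio: 0.054599 / 0.028833 = cos 10.86° / cos 58.76° ≈ 1.8936.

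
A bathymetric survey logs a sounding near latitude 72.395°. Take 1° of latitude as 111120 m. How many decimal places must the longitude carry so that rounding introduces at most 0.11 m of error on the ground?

6 decimal places

At 72.395° one degree of longitude covers 111120 × cos 72.395° ≈ 111120 × 0.3025 ≈ 33608.6 m.
Rounding to N decimal places gives at most 0.5 × 10⁻ᴺ degrees of error, i.e. 0.5 × 10⁻ᴺ × 33608.6 m.
Setting 16804.3 × 10⁻ᴺ ≤ 0.11 gives 10ᴺ ≥ 1.528e+05, i.e. N ≥ 5.18.
N = 5 would give 0.168 m (too coarse); N = 6 gives 0.0168 m ≤ 0.11 m.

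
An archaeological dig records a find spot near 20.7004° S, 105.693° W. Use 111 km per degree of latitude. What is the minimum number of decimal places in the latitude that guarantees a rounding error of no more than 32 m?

One degree of latitude covers 111000 m.
With N decimal places the half-ulp bound is 0.5·10⁻ᴺ°, or 0.5·10⁻ᴺ × 111000 m on the ground.
Need 0.5 × 111000 × 10⁻ᴺ ≤ 32 → 10⁻ᴺ ≤ 5.766e-04, so N ≥ 3.24.
At 3 places the error can reach 55.5 m, but 4 places keeps it to 5.55 m.

4 decimal places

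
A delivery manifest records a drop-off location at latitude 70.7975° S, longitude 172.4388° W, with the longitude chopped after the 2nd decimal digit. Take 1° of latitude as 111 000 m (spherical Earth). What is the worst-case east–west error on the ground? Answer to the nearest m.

Truncating at 2 decimal places can drop up to a full unit in the last place, so the longitude may be off by as much as 0.01°.
Parallels shrink by cos φ, so at 70.7975° a degree of longitude is 111000 × 0.3289 ≈ 36508.8 m.
So at most 0.01° × 36508.8 ≈ 365.088 m east–west.

365 m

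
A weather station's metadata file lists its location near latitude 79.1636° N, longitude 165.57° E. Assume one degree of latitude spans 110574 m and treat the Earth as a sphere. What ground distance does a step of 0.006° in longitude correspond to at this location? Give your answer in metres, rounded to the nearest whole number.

0.006° of longitude at 79.1636° is 0.006 × 110574 × cos 79.1636° ≈ 0.006 × 20788.5 = 124.731 m.

125 metres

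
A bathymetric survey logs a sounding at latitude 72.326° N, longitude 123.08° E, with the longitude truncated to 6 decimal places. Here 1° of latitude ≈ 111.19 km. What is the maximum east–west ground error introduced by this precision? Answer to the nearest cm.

Truncating at 6 decimal places can drop up to a full unit in the last place, so the longitude may be off by as much as 1e-06°.
One degree of longitude at 72.326° is 111190 × cos 72.326° ≈ 111190 × 0.3036 = 33757.4 m.
East–west error: 1e-06° × 33757.4 m/° ≈ 0.0337574 m.
That is 0.0337574 m = 3.3757 cm.

3 cm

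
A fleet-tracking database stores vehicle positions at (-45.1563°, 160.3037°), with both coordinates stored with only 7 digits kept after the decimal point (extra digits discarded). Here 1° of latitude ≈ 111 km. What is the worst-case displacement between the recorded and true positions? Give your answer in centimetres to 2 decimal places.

Truncating at 7 decimal places can drop up to a full unit in the last place, so each coordinate may be off by as much as 1e-07°.
North–south component: 1e-07° × 111000 = 0.0111 m.
Longitude error → 1e-07 × 111000 × cos 45.1563° = 1e-07 × 111000 × 0.7052 ≈ 0.00782744 m.
Combining orthogonally: (0.0111² + 0.00782744²)^½ ≈ 0.0135823 m.
That is 0.0135823 m = 1.3582 cm.

1.36 centimetres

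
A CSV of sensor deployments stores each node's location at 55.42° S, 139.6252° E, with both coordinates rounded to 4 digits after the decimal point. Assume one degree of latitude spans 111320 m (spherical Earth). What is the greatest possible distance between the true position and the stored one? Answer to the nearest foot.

21 feet

Rounding to 4 decimal places leaves each coordinate within ±5e-05° of the true value.
N–S: 5e-05° × 111320 m/° = 5.566 m.
East–west component at 55.42°: 5e-05° × 111320 × cos 55.42° ≈ 5e-05 × 63180.4 ≈ 3.15902 m.
The two errors are perpendicular, so the maximum displacement is √(5.566² + 3.15902²) ≈ 6.39998 m.
In feet: 6.39998 m ÷ 0.3048 ≈ 20.997 ft.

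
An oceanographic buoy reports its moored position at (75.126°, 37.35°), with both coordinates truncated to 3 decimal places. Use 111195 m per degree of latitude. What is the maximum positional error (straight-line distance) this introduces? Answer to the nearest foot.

377 feet

Truncating at 3 decimal places can drop up to a full unit in the last place, so each coordinate may be off by as much as 0.001°.
N–S: 0.001° × 111195 m/° = 111.195 m.
E–W at 75.126°: 0.001° × 111195 × cos 75.126° = 0.001 × 111195 × 0.2567 ≈ 28.5431 m.
Combining orthogonally: (111.195² + 28.5431²)^½ ≈ 114.8 m.
In feet: 114.8 m ÷ 0.3048 ≈ 376.64 ft.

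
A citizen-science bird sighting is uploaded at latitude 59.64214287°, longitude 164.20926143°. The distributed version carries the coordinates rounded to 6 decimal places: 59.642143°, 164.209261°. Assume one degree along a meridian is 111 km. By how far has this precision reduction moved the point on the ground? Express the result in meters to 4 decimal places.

0.0281 meters

The latitude changed by -0.00000013° and the longitude by +0.00000043°.
N–S: -0.00000013° × 111000 m/° = -0.01443 m.
E–W at 59.6421°: 0.00000043° × 111000 × cos 59.6421° = 0.00000043 × 111000 × 0.5054 ≈ 0.0241227 m.
Combined displacement = (0.01443² + 0.0241227²)^½ ≈ 0.0281092 m.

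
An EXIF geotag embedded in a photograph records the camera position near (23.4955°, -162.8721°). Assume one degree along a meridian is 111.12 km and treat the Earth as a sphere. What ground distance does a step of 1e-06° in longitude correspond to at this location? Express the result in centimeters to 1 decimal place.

10.2 centimeters

1e-06° of longitude at 23.4955° is 1e-06 × 111120 × cos 23.4955° ≈ 1e-06 × 101907 = 0.101907 m.
That is 0.101907 m = 10.191 cm.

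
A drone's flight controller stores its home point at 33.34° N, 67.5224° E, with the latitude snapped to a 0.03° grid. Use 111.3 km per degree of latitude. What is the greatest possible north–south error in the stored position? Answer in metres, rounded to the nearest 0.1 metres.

1669.5 metres

With a 0.03° grid the true value lies within half a step, ±0.03°/2 = ±0.015°, of the stored one.
So the N–S error is at most 0.015 × 111300 = 1669.5 m.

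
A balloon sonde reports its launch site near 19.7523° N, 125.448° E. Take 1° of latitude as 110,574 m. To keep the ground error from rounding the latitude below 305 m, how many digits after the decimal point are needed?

One degree of latitude covers 110574 m.
With N decimal places the half-ulp bound is 0.5·10⁻ᴺ°, or 0.5·10⁻ᴺ × 110574 m on the ground.
Need 0.5 × 110574 × 10⁻ᴺ ≤ 305 → 10⁻ᴺ ≤ 5.517e-03, so N ≥ 2.26.
So 3 decimal places suffice (55.3 m); 2 would allow up to 553 m.

3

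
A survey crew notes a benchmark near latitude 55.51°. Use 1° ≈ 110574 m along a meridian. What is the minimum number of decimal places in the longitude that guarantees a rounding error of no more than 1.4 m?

5 decimal places

At 55.51° one degree of longitude covers 110574 × cos 55.51° ≈ 110574 × 0.5663 ≈ 62613.9 m.
Rounding to N decimal places gives at most 0.5 × 10⁻ᴺ degrees of error, i.e. 0.5 × 10⁻ᴺ × 62613.9 m.
Need 0.5 × 62613.9 × 10⁻ᴺ ≤ 1.4 → 10⁻ᴺ ≤ 4.472e-05, so N ≥ 4.35.
N = 4 would give 3.13 m (too coarse); N = 5 gives 0.313 m ≤ 1.4 m.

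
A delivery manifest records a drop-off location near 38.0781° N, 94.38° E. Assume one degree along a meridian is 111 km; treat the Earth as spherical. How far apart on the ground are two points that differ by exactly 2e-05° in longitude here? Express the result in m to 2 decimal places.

1.75 m

2e-05° of longitude at 38.0781° is 2e-05 × 111000 × cos 38.0781° ≈ 2e-05 × 87376 = 1.74752 m.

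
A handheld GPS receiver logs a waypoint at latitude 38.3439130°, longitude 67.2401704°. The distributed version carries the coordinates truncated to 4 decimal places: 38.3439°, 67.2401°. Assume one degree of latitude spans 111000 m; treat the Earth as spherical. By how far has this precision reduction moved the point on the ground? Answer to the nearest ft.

21 ft

Δlat = 38.3439130 − 38.3439 = +0.0000130°; Δlon = 67.2401704 − 67.2401 = +0.0000704°.
N–S: 0.0000130° × 111000 m/° = 1.443 m.
E–W at 38.3439°: 0.0000704° × 111000 × cos 38.3439° = 0.0000704 × 111000 × 0.7843 ≈ 6.12884 m.
Hypotenuse of the two orthogonal shifts: √(1.443² + 6.12884²) = 6.29643 m.
In feet: 6.29643 m ÷ 0.3048 ≈ 20.658 ft.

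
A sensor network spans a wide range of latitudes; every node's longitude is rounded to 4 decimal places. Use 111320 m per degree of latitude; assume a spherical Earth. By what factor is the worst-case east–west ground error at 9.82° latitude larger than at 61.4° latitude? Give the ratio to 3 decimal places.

2.058

Rounding to 4 decimal places leaves the longitude within ±5e-05° of the true value.
At 9.82°: 5e-05° × 111320 × cos 9.82° = 5e-05 × 111320 × 0.9853 ≈ 5.4844 m.
Error at 61.4° = 5e-05° × 111320 × cos 61.4° ≈ 5.566 × 0.4787 = 2.6644 m.
Ratio: 5.4844 / 2.6644 = cos 9.82° / cos 61.4° ≈ 2.0584.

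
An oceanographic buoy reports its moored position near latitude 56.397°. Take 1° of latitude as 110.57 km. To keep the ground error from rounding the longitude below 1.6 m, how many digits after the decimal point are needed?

5 decimal places

At 56.397° one degree of longitude covers 110570 × cos 56.397° ≈ 110570 × 0.5534 ≈ 61193.3 m.
With N decimal places the half-ulp bound is 0.5·10⁻ᴺ°, or 0.5·10⁻ᴺ × 61193.3 m on the ground.
Setting 30596.7 × 10⁻ᴺ ≤ 1.6 gives 10ᴺ ≥ 1.912e+04, i.e. N ≥ 4.28.
So 5 decimal places suffice (0.306 m); 4 would allow up to 3.06 m.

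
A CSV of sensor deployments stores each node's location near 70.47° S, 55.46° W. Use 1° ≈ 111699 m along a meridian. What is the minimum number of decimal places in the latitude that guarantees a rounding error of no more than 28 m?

One degree of latitude covers 111699 m.
With N decimal places the half-ulp bound is 0.5·10⁻ᴺ°, or 0.5·10⁻ᴺ × 111699 m on the ground.
Need 0.5 × 111699 × 10⁻ᴺ ≤ 28 → 10⁻ᴺ ≤ 5.013e-04, so N ≥ 3.30.
So 4 decimal places suffice (5.58 m); 3 would allow up to 55.8 m.

4 decimal places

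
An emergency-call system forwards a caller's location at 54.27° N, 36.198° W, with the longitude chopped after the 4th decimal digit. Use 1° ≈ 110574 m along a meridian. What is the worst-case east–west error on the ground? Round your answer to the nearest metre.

Truncating at 4 decimal places can drop up to a full unit in the last place, so the longitude may be off by as much as 0.0001°.
At latitude 54.27° a degree of longitude spans 110574 m × cos 54.27° = 110574 × 0.5840 ≈ 64571.5 m.
Maximum E–W displacement: 0.0001 × 64571.5 = 6.45715 m.

6 metres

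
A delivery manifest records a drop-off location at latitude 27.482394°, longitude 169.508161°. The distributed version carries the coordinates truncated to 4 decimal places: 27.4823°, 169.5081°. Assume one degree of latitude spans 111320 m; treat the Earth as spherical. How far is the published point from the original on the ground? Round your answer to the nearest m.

12 m

The latitude changed by +0.000094° and the longitude by +0.000061°.
N–S: 0.000094° × 111320 m/° = 10.4641 m.
East–west at this latitude: 0.000061° × 111320 × cos 27.4823° ≈ 0.000061 × 98757.9 = 6.02423 m.
Distance: √(10.4641² + 6.02423²) ≈ 12.0743 m.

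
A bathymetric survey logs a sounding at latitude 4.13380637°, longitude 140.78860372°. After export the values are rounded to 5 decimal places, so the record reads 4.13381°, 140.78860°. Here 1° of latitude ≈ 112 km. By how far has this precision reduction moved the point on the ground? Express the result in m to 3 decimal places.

The latitude changed by -0.00000363° and the longitude by +0.00000372°.
North–south shift: -0.00000363 × 112000 = -0.40656 m.
E–W at 4.13381°: 0.00000372° × 112000 × cos 4.13381° = 0.00000372 × 112000 × 0.9974 ≈ 0.415556 m.
Distance: √(0.40656² + 0.415556²) ≈ 0.581359 m.

0.581 m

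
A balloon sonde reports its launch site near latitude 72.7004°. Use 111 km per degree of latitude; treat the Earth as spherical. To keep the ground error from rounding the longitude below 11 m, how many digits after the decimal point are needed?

At 72.7004° one degree of longitude covers 111000 × cos 72.7004° ≈ 111000 × 0.2974 ≈ 33007.9 m.
N decimal places → at most half a unit in the last place, 0.5 × 10⁻ᴺ° = 33007.9/2 × 10⁻ᴺ m.
Setting 16503.9 × 10⁻ᴺ ≤ 11 gives 10ᴺ ≥ 1500, i.e. N ≥ 3.18.
At 3 places the error can reach 16.5 m, but 4 places keeps it to 1.65 m.

4 decimal places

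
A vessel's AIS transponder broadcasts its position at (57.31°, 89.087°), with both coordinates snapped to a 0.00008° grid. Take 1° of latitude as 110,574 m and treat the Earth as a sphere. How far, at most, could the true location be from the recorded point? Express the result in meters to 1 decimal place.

With a 0.00008° grid the true value lies within half a step, ±0.00008°/2 = ±4e-05°, of the stored one.
North–south component: 4e-05° × 110574 = 4.42296 m.
E–W at 57.31°: 4e-05° × 110574 × cos 57.31° = 4e-05 × 110574 × 0.5401 ≈ 2.38881 m.
Worst case both components are at the extreme and orthogonal: √(4.42296² + 2.38881²) ≈ 5.02683 m.

5.0 meters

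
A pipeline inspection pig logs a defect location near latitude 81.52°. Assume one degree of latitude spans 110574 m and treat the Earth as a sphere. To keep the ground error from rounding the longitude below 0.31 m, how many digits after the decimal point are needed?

5 decimal places

At 81.52° one degree of longitude covers 110574 × cos 81.52° ≈ 110574 × 0.1475 ≈ 16305.7 m.
With N decimal places the half-ulp bound is 0.5·10⁻ᴺ°, or 0.5·10⁻ᴺ × 16305.7 m on the ground.
Need 0.5 × 16305.7 × 10⁻ᴺ ≤ 0.31 → 10⁻ᴺ ≤ 3.802e-05, so N ≥ 4.42.
So 5 decimal places suffice (0.0815 m); 4 would allow up to 0.815 m.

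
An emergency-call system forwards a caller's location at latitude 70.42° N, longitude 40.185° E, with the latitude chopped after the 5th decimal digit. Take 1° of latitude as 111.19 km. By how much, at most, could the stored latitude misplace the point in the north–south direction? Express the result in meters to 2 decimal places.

Truncating at 5 decimal places can drop up to a full unit in the last place, so the latitude may be off by as much as 1e-05°.
Along the meridian that is 1e-05° × 111190 m/° = 1.1119 m.

1.11 meters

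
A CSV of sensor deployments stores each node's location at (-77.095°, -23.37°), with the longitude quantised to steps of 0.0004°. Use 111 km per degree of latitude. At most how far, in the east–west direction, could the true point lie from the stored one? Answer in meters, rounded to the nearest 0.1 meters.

5.0 meters

With a 0.0004° grid the true value lies within half a step, ±0.0004°/2 = ±0.0002°, of the stored one.
At latitude 77.095° a degree of longitude spans 111000 m × cos 77.095° = 111000 × 0.2233 ≈ 24790.2 m.
East–west error: 0.0002° × 24790.2 m/° ≈ 4.95804 m.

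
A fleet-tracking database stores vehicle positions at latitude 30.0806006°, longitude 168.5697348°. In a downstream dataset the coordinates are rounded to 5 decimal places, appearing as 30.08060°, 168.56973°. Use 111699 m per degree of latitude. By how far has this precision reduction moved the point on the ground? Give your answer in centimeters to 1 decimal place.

46.9 centimeters

Δlat = 30.0806006 − 30.08060 = +0.0000006°; Δlon = 168.5697348 − 168.56973 = +0.0000048°.
North–south shift: 0.0000006 × 111699 = 0.0670194 m.
E–W at 30.0806°: 0.0000048° × 111699 × cos 30.0806° = 0.0000048 × 111699 × 0.8653 ≈ 0.463946 m.
Distance: √(0.0670194² + 0.463946²) ≈ 0.468762 m.
That is 0.468762 m = 46.876 cm.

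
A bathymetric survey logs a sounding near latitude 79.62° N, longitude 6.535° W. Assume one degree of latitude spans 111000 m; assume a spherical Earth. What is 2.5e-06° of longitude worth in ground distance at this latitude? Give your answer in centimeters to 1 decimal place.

2.5e-06° of longitude at 79.62° is 2.5e-06 × 111000 × cos 79.62° ≈ 2.5e-06 × 19999.5 = 0.0499988 m.
That is 0.0499988 m = 4.9999 cm.

5.0 centimeters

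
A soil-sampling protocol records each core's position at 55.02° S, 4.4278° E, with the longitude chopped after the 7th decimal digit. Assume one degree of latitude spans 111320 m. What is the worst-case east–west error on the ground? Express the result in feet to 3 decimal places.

Truncating at 7 decimal places can drop up to a full unit in the last place, so the longitude may be off by as much as 1e-07°.
One degree of longitude at 55.02° is 111320 × cos 55.02° ≈ 111320 × 0.5733 = 63818.7 m.
Maximum E–W displacement: 1e-07 × 63818.7 = 0.00638187 m.
In feet: 0.00638187 m ÷ 0.3048 ≈ 0.020938 ft.

0.021 feet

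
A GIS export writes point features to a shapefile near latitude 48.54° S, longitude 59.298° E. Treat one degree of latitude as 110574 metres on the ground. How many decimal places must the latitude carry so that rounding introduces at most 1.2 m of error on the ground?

One degree of latitude covers 110574 m.
Rounding to N decimal places gives at most 0.5 × 10⁻ᴺ degrees of error, i.e. 0.5 × 10⁻ᴺ × 110574 m.
Need 0.5 × 110574 × 10⁻ᴺ ≤ 1.2 → 10⁻ᴺ ≤ 2.170e-05, so N ≥ 4.66.
At 4 places the error can reach 5.53 m, but 5 places keeps it to 0.553 m.

5 decimal places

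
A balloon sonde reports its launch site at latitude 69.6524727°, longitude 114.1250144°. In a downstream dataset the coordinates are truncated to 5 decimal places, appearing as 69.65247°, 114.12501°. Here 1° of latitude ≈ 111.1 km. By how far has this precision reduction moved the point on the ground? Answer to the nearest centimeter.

Δlat = 69.6524727 − 69.65247 = +0.0000027°; Δlon = 114.1250144 − 114.12501 = +0.0000044°.
North–south shift: 0.0000027 × 111100 = 0.29997 m.
E–W at 69.6525°: 0.0000044° × 111100 × cos 69.6525° = 0.0000044 × 111100 × 0.3477 ≈ 0.169976 m.
Distance: √(0.29997² + 0.169976²) ≈ 0.344781 m.
That is 0.344781 m = 34.478 cm.

34 centimeters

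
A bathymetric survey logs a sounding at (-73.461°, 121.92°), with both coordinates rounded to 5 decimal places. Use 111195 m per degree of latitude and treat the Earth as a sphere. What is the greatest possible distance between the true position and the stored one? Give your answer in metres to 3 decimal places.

0.578 metres

Rounding to 5 decimal places leaves each coordinate within ±5e-06° of the true value.
N–S: 5e-06° × 111195 m/° = 0.555975 m.
East–west component at 73.461°: 5e-06° × 111195 × cos 73.461° ≈ 5e-06 × 31653.7 ≈ 0.158268 m.
The two errors are perpendicular, so the maximum displacement is √(0.555975² + 0.158268²) ≈ 0.578063 m.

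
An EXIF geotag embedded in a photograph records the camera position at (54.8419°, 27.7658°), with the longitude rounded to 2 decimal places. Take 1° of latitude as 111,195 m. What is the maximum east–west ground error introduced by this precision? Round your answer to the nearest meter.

320 meters

Rounding to 2 decimal places leaves the longitude within ±0.005° of the true value.
At latitude 54.8419° a degree of longitude spans 111195 m × cos 54.8419° = 111195 × 0.5758 ≈ 64029.9 m.
Maximum E–W displacement: 0.005 × 64029.9 = 320.15 m.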